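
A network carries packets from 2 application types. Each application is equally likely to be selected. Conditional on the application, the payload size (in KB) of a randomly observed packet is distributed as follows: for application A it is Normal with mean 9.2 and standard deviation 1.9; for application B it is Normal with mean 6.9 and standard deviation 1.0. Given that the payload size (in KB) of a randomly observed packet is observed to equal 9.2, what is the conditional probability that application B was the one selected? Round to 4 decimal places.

Likelihoods f(9.2 | ·): A: 0.20997; B: 0.028327.
Posterior ∝ prior × likelihood. Numerator for B: 0.5·0.028327 = 0.0141635.
Normalizing constant: 0.5·0.20997 + 0.5·0.028327 = 0.119148.
P(B | observation) = 0.0141635 / 0.119148 = 0.118873.

0.1189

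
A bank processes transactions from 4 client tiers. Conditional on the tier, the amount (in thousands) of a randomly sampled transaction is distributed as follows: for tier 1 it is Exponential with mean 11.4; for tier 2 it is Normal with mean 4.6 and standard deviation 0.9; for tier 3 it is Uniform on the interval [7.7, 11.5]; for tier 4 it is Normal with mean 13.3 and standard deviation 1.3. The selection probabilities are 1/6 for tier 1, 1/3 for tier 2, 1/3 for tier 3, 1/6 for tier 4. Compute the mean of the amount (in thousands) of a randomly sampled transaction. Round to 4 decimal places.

Component means — 1: 11.4; 2: 4.6; 3: 9.6; 4: 13.3.
E[X] = 0.166667·11.4 + 0.333333·4.6 + 0.333333·9.6 + 0.166667·13.3 = 8.85.

8.8500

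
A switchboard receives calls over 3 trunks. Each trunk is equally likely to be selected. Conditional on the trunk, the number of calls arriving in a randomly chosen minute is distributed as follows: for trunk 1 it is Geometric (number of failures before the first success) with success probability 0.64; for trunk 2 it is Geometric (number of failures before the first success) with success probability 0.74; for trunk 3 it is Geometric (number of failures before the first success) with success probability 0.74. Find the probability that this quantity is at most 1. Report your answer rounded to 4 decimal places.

0.9117

Conditional on each trunk, P(X ≤ 1): 1: 0.8704; 2: 0.9324; 3: 0.9324.
By total probability, P(X ≤ 1) = 0.333333·0.8704 + 0.333333·0.9324 + 0.333333·0.9324 = 0.911733.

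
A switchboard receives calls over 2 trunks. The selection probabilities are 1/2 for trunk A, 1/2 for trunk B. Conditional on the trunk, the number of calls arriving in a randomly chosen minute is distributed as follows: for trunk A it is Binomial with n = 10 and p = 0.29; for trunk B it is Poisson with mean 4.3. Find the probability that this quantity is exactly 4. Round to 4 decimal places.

0.1918

Conditional on each trunk, P(X = 4): A: 0.190266; B: 0.193284.
By total probability, P(X = 4) = 0.5·0.190266 + 0.5·0.193284 = 0.191775.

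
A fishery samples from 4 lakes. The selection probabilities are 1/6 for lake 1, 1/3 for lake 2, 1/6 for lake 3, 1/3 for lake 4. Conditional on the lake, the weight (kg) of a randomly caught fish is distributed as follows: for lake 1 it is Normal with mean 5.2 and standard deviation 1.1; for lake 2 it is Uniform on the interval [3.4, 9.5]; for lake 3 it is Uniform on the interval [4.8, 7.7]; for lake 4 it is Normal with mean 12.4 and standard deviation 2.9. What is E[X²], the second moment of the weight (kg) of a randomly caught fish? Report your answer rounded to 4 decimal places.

80.2933

For each component E[X²] = Var + (mean)², giving 1: 28.25; 2: 44.7033; 3: 39.7633; 4: 162.17.
Overall E[X²] = 0.166667·28.25 + 0.333333·44.7033 + 0.166667·39.7633 + 0.333333·162.17 = 80.2933.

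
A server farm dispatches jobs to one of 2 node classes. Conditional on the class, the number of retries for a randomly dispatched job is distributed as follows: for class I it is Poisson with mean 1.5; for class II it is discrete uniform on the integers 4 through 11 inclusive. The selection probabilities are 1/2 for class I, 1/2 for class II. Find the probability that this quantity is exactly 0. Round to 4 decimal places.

0.1116

Conditional on each class, P(X = 0): I: 0.22313; II: 0.
By total probability, P(X = 0) = 0.5·0.22313 + 0.5·0 = 0.111565.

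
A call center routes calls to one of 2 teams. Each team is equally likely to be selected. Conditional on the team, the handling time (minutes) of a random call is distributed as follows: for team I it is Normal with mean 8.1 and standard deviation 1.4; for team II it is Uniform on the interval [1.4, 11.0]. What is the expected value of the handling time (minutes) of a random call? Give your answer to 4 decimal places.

Component means — I: 8.1; II: 6.2.
E[X] = 0.5·8.1 + 0.5·6.2 = 7.15.

7.1500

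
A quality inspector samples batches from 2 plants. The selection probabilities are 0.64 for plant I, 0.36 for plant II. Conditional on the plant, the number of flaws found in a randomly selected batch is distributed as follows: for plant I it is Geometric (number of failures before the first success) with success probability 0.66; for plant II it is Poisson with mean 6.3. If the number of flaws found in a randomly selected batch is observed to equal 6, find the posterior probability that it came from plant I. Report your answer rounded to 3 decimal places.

Likelihoods P(X=6 | ·): I: 0.00101957; II: 0.159461.
Posterior ∝ prior × likelihood. Numerator for I: 0.64·0.00101957 = 0.000652525.
Normalizing constant: 0.64·0.00101957 + 0.36·0.159461 = 0.0580586.
P(I | observation) = 0.000652525 / 0.0580586 = 0.0112391.

0.011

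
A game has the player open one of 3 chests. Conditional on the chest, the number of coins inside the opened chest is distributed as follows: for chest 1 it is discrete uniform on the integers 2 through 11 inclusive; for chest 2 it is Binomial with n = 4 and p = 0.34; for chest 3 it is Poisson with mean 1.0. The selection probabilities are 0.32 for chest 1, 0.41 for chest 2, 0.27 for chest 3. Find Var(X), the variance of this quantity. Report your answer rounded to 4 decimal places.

9.3722

Per component, 1: μ=6.5, E[X²]=50.5; 2: μ=1.36, E[X²]=2.7472; 3: μ=1, E[X²]=2.
E[X] = 0.32·6.5 + 0.41·1.36 + 0.27·1 = 2.9076.
E[X²] = 0.32·50.5 + 0.41·2.7472 + 0.27·2 = 17.8264.
Var(X) = E[X²] − (E[X])² = 17.8264 − 8.45414 = 9.37221.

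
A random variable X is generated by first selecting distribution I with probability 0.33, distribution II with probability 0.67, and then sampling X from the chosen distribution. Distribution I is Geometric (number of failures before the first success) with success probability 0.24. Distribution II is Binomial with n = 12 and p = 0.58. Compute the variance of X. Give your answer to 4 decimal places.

9.4942

Per component, I: μ=3.16667, E[X²]=23.2222; II: μ=6.96, E[X²]=51.3648.
E[X] = 0.33·3.16667 + 0.67·6.96 = 5.7082.
E[X²] = 0.33·23.2222 + 0.67·51.3648 = 42.0777.
Var(X) = E[X²] − (E[X])² = 42.0777 − 32.5835 = 9.4942.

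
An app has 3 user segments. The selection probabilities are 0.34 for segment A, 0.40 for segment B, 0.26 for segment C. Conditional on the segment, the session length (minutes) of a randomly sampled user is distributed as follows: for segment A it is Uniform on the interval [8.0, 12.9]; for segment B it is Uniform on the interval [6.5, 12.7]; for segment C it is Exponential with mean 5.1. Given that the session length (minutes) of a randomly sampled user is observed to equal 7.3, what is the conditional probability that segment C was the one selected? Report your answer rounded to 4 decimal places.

0.1588

Likelihoods f(7.3 | ·): A: 0; B: 0.16129; C: 0.046859.
Posterior ∝ prior × likelihood. Numerator for C: 0.26·0.046859 = 0.0121833.
Normalizing constant: 0.34·0 + 0.4·0.16129 + 0.26·0.046859 = 0.0766995.
P(C | observation) = 0.0121833 / 0.0766995 = 0.158845.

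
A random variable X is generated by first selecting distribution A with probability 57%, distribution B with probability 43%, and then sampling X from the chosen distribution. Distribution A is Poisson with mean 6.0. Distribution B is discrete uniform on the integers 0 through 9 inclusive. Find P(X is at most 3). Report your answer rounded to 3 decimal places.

0.258

Conditional on each component, P(X ≤ 3): A: 0.151204; B: 0.4.
By total probability, P(X ≤ 3) = 0.57·0.151204 + 0.43·0.4 = 0.258186.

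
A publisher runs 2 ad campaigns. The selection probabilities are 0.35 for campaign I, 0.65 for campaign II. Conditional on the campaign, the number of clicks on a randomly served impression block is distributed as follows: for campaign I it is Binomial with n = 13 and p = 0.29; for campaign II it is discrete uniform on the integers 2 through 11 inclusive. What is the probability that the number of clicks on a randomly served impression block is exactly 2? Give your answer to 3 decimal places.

Conditional on each campaign, P(X = 2): I: 0.151612; II: 0.1.
By total probability, P(X = 2) = 0.35·0.151612 + 0.65·0.1 = 0.118064.

0.118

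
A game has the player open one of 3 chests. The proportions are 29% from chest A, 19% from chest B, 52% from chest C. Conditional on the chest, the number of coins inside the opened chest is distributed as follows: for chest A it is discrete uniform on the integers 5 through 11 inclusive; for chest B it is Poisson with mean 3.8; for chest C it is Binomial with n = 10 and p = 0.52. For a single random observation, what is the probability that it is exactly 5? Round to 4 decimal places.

Conditional on each chest, P(X = 5): A: 0.142857; B: 0.147713; C: 0.244131.
By total probability, P(X = 5) = 0.29·0.142857 + 0.19·0.147713 + 0.52·0.244131 = 0.196442.

0.1964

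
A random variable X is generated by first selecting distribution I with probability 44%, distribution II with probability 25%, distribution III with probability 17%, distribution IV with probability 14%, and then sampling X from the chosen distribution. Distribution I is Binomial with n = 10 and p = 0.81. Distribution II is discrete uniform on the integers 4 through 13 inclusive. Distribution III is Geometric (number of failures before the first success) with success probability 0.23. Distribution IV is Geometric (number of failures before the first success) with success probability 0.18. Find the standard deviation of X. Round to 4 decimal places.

3.5980

Per component, I: μ=8.1, E[X²]=67.149; II: μ=8.5, E[X²]=80.5; III: μ=3.34783, E[X²]=25.7637; IV: μ=4.55556, E[X²]=46.0617.
E[X] = 0.44·8.1 + 0.25·8.5 + 0.17·3.34783 + 0.14·4.55556 = 6.89591.
E[X²] = 0.44·67.149 + 0.25·80.5 + 0.17·25.7637 + 0.14·46.0617 = 60.499.
Var(X) = E[X²] − (E[X])² = 60.499 − 47.5536 = 12.9455.
SD(X) = √12.9455 = 3.59798.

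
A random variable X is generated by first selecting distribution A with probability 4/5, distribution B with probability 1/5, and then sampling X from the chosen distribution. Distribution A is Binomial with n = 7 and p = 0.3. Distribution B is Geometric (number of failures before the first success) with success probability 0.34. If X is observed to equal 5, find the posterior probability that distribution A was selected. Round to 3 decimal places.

0.701

Likelihoods P(X=5 | ·): A: 0.0250047; B: 0.0425793.
Posterior ∝ prior × likelihood. Numerator for A: 0.8·0.0250047 = 0.0200038.
Normalizing constant: 0.8·0.0250047 + 0.2·0.0425793 = 0.0285196.
P(A | observation) = 0.0200038 / 0.0285196 = 0.701403.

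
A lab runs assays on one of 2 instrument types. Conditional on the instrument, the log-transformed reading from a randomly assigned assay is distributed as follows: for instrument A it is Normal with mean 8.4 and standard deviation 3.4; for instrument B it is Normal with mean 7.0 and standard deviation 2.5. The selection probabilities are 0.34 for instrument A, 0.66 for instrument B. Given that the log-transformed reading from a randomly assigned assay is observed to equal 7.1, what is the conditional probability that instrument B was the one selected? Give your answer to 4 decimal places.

Likelihoods f(7.1 | ·): A: 0.109065; B: 0.159449.
Posterior ∝ prior × likelihood. Numerator for B: 0.66·0.159449 = 0.105237.
Normalizing constant: 0.34·0.109065 + 0.66·0.159449 = 0.142319.
P(B | observation) = 0.105237 / 0.142319 = 0.739443.

0.7394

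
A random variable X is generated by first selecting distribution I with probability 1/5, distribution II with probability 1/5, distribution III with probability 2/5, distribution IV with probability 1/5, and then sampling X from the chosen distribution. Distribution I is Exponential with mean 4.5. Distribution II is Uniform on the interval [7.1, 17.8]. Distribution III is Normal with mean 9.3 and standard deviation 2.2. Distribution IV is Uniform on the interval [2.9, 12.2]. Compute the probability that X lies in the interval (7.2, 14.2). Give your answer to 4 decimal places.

Conditional on each component, P(7.2 < X < 14.2): I: 0.159282; II: 0.654206; III: 0.817132; IV: 0.537634.
By total probability, P(7.2 < X < 14.2) = 0.2·0.159282 + 0.2·0.654206 + 0.4·0.817132 + 0.2·0.537634 = 0.597077.

0.5971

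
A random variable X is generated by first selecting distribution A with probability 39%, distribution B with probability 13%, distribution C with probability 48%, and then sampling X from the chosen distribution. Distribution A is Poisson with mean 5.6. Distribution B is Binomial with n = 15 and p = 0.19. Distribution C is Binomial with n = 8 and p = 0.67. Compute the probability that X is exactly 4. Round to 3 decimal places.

0.162

Conditional on each component, P(X = 4): A: 0.151528; B: 0.175179; C: 0.167283.
By total probability, P(X = 4) = 0.39·0.151528 + 0.13·0.175179 + 0.48·0.167283 = 0.162165.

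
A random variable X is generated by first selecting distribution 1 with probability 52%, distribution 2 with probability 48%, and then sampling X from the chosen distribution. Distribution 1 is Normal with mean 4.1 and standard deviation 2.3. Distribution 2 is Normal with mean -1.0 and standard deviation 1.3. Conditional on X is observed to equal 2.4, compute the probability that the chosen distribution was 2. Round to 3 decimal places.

0.066

Likelihoods f(2.4 | ·): 1: 0.131993; 2: 0.0100376.
Posterior ∝ prior × likelihood. Numerator for 2: 0.48·0.0100376 = 0.00481803.
Normalizing constant: 0.52·0.131993 + 0.48·0.0100376 = 0.0734545.
P(2 | observation) = 0.00481803 / 0.0734545 = 0.065592.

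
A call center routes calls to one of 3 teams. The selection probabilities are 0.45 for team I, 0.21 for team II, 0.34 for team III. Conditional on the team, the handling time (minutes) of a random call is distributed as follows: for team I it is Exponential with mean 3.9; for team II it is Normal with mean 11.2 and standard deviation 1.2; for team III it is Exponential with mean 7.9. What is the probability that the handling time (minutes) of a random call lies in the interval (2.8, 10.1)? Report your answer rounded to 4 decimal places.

Conditional on each team, P(2.8 < X < 10.1): I: 0.412712; II: 0.179659; III: 0.423113.
By total probability, P(2.8 < X < 10.1) = 0.45·0.412712 + 0.21·0.179659 + 0.34·0.423113 = 0.367307.

0.3673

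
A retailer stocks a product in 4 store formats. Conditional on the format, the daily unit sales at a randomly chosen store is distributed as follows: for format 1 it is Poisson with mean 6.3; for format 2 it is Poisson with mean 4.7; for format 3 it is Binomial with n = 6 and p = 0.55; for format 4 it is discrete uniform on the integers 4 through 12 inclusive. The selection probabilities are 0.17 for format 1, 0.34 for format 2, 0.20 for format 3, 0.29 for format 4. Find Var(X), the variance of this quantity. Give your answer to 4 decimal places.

7.9840

Per component, 1: μ=6.3, E[X²]=45.99; 2: μ=4.7, E[X²]=26.79; 3: μ=3.3, E[X²]=12.375; 4: μ=8, E[X²]=70.6667.
E[X] = 0.17·6.3 + 0.34·4.7 + 0.2·3.3 + 0.29·8 = 5.649.
E[X²] = 0.17·45.99 + 0.34·26.79 + 0.2·12.375 + 0.29·70.6667 = 39.8952.
Var(X) = E[X²] − (E[X])² = 39.8952 − 31.9112 = 7.98403.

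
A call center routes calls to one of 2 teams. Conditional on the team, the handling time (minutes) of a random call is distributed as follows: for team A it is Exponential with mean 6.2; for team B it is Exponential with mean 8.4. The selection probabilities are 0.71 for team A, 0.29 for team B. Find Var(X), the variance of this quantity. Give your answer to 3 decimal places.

48.751

Per component, A: μ=6.2, E[X²]=76.88; B: μ=8.4, E[X²]=141.12.
E[X] = 0.71·6.2 + 0.29·8.4 = 6.838.
E[X²] = 0.71·76.88 + 0.29·141.12 = 95.5096.
Var(X) = E[X²] − (E[X])² = 95.5096 − 46.7582 = 48.7514.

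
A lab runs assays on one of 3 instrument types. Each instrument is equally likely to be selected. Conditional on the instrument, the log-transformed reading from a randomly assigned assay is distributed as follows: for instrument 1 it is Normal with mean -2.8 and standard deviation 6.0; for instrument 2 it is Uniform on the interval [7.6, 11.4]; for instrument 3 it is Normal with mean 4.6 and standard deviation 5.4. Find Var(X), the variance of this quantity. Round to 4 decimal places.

Per component, 1: μ=-2.8, E[X²]=43.84; 2: μ=9.5, E[X²]=91.4533; 3: μ=4.6, E[X²]=50.32.
E[X] = 0.333333·-2.8 + 0.333333·9.5 + 0.333333·4.6 = 3.76667.
E[X²] = 0.333333·43.84 + 0.333333·91.4533 + 0.333333·50.32 = 61.8711.
Var(X) = E[X²] − (E[X])² = 61.8711 − 14.1878 = 47.6833.

47.6833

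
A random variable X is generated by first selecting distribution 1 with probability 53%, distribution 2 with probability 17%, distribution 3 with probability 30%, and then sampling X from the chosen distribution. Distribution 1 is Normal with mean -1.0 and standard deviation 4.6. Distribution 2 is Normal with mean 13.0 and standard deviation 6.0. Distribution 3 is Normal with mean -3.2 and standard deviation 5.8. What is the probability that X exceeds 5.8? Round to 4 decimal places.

Conditional on each component, P(X > 5.8): 1: 0.069669; 2: 0.88493; 3: 0.0603641.
By total probability, P(X > 5.8) = 0.53·0.069669 + 0.17·0.88493 + 0.3·0.0603641 = 0.205472.

0.2055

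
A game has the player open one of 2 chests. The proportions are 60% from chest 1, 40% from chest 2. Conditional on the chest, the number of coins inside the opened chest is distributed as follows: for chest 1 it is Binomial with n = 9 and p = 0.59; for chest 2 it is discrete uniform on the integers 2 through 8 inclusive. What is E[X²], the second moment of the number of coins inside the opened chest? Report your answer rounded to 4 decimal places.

For each component E[X²] = Var + (mean)², giving 1: 30.3732; 2: 29.
Overall E[X²] = 0.6·30.3732 + 0.4·29 = 29.8239.

29.8239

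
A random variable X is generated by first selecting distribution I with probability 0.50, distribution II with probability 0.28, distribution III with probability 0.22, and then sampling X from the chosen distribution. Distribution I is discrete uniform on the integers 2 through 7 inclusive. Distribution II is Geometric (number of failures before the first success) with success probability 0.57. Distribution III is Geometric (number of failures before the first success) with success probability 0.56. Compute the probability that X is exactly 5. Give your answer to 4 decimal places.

0.0877

Conditional on each component, P(X = 5): I: 0.166667; II: 0.00837948; III: 0.00923531.
By total probability, P(X = 5) = 0.5·0.166667 + 0.28·0.00837948 + 0.22·0.00923531 = 0.0877114.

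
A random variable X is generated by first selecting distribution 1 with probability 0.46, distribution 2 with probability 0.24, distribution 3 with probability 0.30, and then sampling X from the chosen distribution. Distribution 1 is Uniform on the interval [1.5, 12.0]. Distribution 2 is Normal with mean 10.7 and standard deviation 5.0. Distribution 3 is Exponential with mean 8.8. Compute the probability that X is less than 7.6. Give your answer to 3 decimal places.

Conditional on each component, P(X < 7.6): 1: 0.580952; 2: 0.267629; 3: 0.578374.
By total probability, P(X < 7.6) = 0.46·0.580952 + 0.24·0.267629 + 0.3·0.578374 = 0.504981.

0.505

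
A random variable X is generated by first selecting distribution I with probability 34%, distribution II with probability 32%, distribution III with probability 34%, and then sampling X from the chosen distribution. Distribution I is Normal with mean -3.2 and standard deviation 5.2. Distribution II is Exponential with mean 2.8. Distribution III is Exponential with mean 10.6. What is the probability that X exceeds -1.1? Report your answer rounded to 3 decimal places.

Conditional on each component, P(X > -1.1): I: 0.343163; II: 1; III: 1.
By total probability, P(X > -1.1) = 0.34·0.343163 + 0.32·1 + 0.34·1 = 0.776675.

0.777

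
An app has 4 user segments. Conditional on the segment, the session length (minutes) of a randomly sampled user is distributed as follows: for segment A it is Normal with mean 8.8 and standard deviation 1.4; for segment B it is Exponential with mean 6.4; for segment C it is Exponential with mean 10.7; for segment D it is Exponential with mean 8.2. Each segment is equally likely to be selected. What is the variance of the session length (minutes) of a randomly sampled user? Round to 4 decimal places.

Per component, A: μ=8.8, E[X²]=79.4; B: μ=6.4, E[X²]=81.92; C: μ=10.7, E[X²]=228.98; D: μ=8.2, E[X²]=134.48.
E[X] = 0.25·8.8 + 0.25·6.4 + 0.25·10.7 + 0.25·8.2 = 8.525.
E[X²] = 0.25·79.4 + 0.25·81.92 + 0.25·228.98 + 0.25·134.48 = 131.195.
Var(X) = E[X²] − (E[X])² = 131.195 − 72.6756 = 58.5194.

58.5194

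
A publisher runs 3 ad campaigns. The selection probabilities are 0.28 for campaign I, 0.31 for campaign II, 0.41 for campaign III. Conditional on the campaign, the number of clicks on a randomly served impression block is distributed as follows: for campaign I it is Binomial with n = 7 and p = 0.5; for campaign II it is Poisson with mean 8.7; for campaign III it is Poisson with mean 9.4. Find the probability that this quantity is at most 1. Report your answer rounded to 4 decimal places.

Conditional on each campaign, P(X ≤ 1): I: 0.0625; II: 0.00161588; III: 0.00086033.
By total probability, P(X ≤ 1) = 0.28·0.0625 + 0.31·0.00161588 + 0.41·0.00086033 = 0.0183537.

0.0184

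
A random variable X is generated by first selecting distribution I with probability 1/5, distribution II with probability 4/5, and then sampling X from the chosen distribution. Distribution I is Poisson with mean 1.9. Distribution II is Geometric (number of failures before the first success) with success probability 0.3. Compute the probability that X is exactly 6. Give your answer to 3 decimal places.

0.030

Conditional on each component, P(X = 6): I: 0.00977304; II: 0.0352947.
By total probability, P(X = 6) = 0.2·0.00977304 + 0.8·0.0352947 = 0.0301904.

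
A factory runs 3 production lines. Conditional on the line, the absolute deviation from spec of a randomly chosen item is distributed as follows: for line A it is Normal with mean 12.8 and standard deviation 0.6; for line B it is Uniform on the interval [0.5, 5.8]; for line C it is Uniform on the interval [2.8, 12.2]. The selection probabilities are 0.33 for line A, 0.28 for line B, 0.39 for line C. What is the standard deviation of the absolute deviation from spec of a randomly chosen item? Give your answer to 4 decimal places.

4.2346

Per component, A: μ=12.8, E[X²]=164.2; B: μ=3.15, E[X²]=12.2633; C: μ=7.5, E[X²]=63.6133.
E[X] = 0.33·12.8 + 0.28·3.15 + 0.39·7.5 = 8.031.
E[X²] = 0.33·164.2 + 0.28·12.2633 + 0.39·63.6133 = 82.4289.
Var(X) = E[X²] − (E[X])² = 82.4289 − 64.497 = 17.932.
SD(X) = √17.932 = 4.23462.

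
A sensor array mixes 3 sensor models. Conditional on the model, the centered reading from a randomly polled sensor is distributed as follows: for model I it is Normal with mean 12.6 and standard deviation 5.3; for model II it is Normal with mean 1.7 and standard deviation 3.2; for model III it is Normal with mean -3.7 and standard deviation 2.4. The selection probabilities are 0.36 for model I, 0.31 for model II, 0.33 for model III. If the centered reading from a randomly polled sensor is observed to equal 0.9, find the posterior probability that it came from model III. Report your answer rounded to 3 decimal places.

0.180

Likelihoods f(0.9 | ·): I: 0.00658292; II: 0.120834; III: 0.026484.
Posterior ∝ prior × likelihood. Numerator for III: 0.33·0.026484 = 0.00873973.
Normalizing constant: 0.36·0.00658292 + 0.31·0.120834 + 0.33·0.026484 = 0.0485681.
P(III | observation) = 0.00873973 / 0.0485681 = 0.179948.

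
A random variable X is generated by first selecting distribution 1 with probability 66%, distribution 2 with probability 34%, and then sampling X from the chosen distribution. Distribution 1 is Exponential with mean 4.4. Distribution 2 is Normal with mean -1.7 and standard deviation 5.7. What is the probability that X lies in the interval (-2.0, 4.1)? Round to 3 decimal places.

Conditional on each component, P(-2.0 < X < 4.1): 1: 0.606163; 2: 0.36654.
By total probability, P(-2.0 < X < 4.1) = 0.66·0.606163 + 0.34·0.36654 = 0.524691.

0.525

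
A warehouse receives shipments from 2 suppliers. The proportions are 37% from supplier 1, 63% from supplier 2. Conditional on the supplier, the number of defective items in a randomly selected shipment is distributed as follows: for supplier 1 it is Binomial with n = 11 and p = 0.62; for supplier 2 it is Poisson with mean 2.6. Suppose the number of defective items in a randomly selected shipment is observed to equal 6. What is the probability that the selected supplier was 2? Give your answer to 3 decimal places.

0.207

Likelihoods P(X=6 | ·): 1: 0.207927; 2: 0.0318671.
Posterior ∝ prior × likelihood. Numerator for 2: 0.63·0.0318671 = 0.0200762.
Normalizing constant: 0.37·0.207927 + 0.63·0.0318671 = 0.0970091.
P(2 | observation) = 0.0200762 / 0.0970091 = 0.206952.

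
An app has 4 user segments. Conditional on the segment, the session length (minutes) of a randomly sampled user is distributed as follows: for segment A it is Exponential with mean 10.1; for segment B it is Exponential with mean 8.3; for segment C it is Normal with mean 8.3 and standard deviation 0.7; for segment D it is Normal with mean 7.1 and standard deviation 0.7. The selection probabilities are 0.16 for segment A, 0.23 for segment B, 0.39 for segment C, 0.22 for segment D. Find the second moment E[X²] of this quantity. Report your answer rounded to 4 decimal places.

For each component E[X²] = Var + (mean)², giving A: 204.02; B: 137.78; C: 69.38; D: 50.9.
Overall E[X²] = 0.16·204.02 + 0.23·137.78 + 0.39·69.38 + 0.22·50.9 = 102.589.

102.5888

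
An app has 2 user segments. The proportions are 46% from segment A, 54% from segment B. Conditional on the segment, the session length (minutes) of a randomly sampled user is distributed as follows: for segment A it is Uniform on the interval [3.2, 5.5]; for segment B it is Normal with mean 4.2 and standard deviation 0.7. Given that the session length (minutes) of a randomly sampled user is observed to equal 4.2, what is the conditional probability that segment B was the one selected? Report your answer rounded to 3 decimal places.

Likelihoods f(4.2 | ·): A: 0.434783; B: 0.569918.
Posterior ∝ prior × likelihood. Numerator for B: 0.54·0.569918 = 0.307755.
Normalizing constant: 0.46·0.434783 + 0.54·0.569918 = 0.507755.
P(B | observation) = 0.307755 / 0.507755 = 0.60611.

0.606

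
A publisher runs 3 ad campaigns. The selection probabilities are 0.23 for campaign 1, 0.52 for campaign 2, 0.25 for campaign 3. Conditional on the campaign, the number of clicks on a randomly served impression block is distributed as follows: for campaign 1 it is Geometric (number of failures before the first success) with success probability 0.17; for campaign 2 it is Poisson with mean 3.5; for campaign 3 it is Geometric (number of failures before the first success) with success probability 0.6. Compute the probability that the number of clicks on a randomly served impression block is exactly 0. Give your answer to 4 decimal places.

Conditional on each campaign, P(X = 0): 1: 0.17; 2: 0.0301974; 3: 0.6.
By total probability, P(X = 0) = 0.23·0.17 + 0.52·0.0301974 + 0.25·0.6 = 0.204803.

0.2048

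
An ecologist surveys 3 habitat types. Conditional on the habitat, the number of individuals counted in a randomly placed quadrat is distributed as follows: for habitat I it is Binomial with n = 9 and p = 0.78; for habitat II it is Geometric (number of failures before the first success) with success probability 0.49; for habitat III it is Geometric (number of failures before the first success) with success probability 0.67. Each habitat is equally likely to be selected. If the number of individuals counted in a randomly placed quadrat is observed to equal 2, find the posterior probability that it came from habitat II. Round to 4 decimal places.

0.6342

Likelihoods P(X=2 | ·): I: 0.000546324; II: 0.127449; III: 0.072963.
Posterior ∝ prior × likelihood. Numerator for II: 0.333333·0.127449 = 0.042483.
Normalizing constant: 0.333333·0.000546324 + 0.333333·0.127449 + 0.333333·0.072963 = 0.0669861.
P(II | observation) = 0.042483 / 0.0669861 = 0.634206.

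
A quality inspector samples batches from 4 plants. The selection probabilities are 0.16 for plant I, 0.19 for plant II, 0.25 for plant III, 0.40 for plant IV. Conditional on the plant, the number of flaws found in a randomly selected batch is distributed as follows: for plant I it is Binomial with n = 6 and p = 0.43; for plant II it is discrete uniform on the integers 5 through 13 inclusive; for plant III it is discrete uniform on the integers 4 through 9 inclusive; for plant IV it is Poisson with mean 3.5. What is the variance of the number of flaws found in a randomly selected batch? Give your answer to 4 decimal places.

9.0488

Per component, I: μ=2.58, E[X²]=8.127; II: μ=9, E[X²]=87.6667; III: μ=6.5, E[X²]=45.1667; IV: μ=3.5, E[X²]=15.75.
E[X] = 0.16·2.58 + 0.19·9 + 0.25·6.5 + 0.4·3.5 = 5.1478.
E[X²] = 0.16·8.127 + 0.19·87.6667 + 0.25·45.1667 + 0.4·15.75 = 35.5487.
Var(X) = E[X²] − (E[X])² = 35.5487 − 26.4998 = 9.04881.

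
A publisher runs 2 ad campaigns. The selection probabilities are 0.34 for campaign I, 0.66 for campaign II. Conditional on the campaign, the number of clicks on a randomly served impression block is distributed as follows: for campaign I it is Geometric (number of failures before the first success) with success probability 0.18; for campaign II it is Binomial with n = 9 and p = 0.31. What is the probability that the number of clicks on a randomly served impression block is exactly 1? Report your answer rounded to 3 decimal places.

0.145

Conditional on each campaign, P(X = 1): I: 0.1476; II: 0.14335.
By total probability, P(X = 1) = 0.34·0.1476 + 0.66·0.14335 = 0.144795.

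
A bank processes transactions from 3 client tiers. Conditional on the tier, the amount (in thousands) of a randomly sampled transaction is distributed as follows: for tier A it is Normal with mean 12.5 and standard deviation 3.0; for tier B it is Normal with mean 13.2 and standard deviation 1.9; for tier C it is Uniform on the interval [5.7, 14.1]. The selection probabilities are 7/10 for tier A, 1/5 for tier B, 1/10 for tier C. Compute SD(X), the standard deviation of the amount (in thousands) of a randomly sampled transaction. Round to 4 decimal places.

2.8930

Per component, A: μ=12.5, E[X²]=165.25; B: μ=13.2, E[X²]=177.85; C: μ=9.9, E[X²]=103.89.
E[X] = 0.7·12.5 + 0.2·13.2 + 0.1·9.9 = 12.38.
E[X²] = 0.7·165.25 + 0.2·177.85 + 0.1·103.89 = 161.634.
Var(X) = E[X²] − (E[X])² = 161.634 − 153.264 = 8.3696.
SD(X) = √8.3696 = 2.89303.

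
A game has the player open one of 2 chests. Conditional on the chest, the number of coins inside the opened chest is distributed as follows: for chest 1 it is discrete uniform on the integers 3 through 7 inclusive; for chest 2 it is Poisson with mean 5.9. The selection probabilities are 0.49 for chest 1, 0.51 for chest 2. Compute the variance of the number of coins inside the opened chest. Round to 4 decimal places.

Per component, 1: μ=5, E[X²]=27; 2: μ=5.9, E[X²]=40.71.
E[X] = 0.49·5 + 0.51·5.9 = 5.459.
E[X²] = 0.49·27 + 0.51·40.71 = 33.9921.
Var(X) = E[X²] − (E[X])² = 33.9921 − 29.8007 = 4.19142.

4.1914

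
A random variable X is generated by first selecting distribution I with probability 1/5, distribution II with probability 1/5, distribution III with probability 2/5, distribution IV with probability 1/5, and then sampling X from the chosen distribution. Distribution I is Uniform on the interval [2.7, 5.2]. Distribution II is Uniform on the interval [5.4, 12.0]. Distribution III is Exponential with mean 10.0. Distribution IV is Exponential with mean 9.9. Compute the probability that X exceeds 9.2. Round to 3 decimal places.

0.323

Conditional on each component, P(X > 9.2): I: 0; II: 0.424242; III: 0.398519; IV: 0.394833.
By total probability, P(X > 9.2) = 0.2·0 + 0.2·0.424242 + 0.4·0.398519 + 0.2·0.394833 = 0.323223.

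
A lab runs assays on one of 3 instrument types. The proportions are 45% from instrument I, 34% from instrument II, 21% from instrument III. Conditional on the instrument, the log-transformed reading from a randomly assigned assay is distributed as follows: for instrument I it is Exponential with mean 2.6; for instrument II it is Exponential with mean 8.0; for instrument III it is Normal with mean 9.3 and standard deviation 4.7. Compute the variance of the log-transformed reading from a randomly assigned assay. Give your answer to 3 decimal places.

Per component, I: μ=2.6, E[X²]=13.52; II: μ=8, E[X²]=128; III: μ=9.3, E[X²]=108.58.
E[X] = 0.45·2.6 + 0.34·8 + 0.21·9.3 = 5.843.
E[X²] = 0.45·13.52 + 0.34·128 + 0.21·108.58 = 72.4058.
Var(X) = E[X²] − (E[X])² = 72.4058 − 34.1406 = 38.2652.

38.265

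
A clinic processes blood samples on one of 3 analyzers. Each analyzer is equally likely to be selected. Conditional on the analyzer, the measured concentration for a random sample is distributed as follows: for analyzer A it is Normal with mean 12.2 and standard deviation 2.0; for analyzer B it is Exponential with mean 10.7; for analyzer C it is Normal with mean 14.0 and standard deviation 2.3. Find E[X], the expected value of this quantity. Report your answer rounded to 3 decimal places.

Component means — A: 12.2; B: 10.7; C: 14.
E[X] = 0.333333·12.2 + 0.333333·10.7 + 0.333333·14 = 12.3.

12.300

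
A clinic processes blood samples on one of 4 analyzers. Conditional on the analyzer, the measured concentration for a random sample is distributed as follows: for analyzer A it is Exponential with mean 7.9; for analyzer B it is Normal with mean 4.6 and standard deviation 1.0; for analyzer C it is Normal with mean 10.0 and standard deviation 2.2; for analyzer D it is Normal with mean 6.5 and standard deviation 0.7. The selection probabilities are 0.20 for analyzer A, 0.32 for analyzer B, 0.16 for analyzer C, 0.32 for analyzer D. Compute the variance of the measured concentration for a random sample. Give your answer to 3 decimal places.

Per component, A: μ=7.9, E[X²]=124.82; B: μ=4.6, E[X²]=22.16; C: μ=10, E[X²]=104.84; D: μ=6.5, E[X²]=42.74.
E[X] = 0.2·7.9 + 0.32·4.6 + 0.16·10 + 0.32·6.5 = 6.732.
E[X²] = 0.2·124.82 + 0.32·22.16 + 0.16·104.84 + 0.32·42.74 = 62.5064.
Var(X) = E[X²] − (E[X])² = 62.5064 − 45.3198 = 17.1866.

17.187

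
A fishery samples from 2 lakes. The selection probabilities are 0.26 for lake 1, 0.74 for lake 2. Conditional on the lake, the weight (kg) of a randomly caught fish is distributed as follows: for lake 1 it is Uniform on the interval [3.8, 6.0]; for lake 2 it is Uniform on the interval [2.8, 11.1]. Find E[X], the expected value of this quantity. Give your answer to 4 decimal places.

6.4170

Component means — 1: 4.9; 2: 6.95.
E[X] = 0.26·4.9 + 0.74·6.95 = 6.417.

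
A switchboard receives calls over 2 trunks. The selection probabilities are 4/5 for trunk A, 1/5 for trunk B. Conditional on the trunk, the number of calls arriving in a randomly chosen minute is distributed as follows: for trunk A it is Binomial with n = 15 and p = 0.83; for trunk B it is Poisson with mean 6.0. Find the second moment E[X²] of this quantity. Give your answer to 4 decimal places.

134.0952

For each component E[X²] = Var + (mean)², giving A: 157.119; B: 42.
Overall E[X²] = 0.8·157.119 + 0.2·42 = 134.095.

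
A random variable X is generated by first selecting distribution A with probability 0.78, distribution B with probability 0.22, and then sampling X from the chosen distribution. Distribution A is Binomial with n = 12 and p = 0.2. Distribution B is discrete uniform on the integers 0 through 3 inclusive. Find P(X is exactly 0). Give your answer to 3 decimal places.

Conditional on each component, P(X = 0): A: 0.0687195; B: 0.25.
By total probability, P(X = 0) = 0.78·0.0687195 + 0.22·0.25 = 0.108601.

0.109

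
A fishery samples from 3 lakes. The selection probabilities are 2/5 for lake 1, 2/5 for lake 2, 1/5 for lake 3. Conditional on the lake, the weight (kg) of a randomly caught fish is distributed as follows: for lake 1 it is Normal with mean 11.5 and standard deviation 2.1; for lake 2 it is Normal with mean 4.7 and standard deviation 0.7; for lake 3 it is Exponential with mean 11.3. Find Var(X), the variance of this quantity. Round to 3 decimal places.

38.384

Per component, 1: μ=11.5, E[X²]=136.66; 2: μ=4.7, E[X²]=22.58; 3: μ=11.3, E[X²]=255.38.
E[X] = 0.4·11.5 + 0.4·4.7 + 0.2·11.3 = 8.74.
E[X²] = 0.4·136.66 + 0.4·22.58 + 0.2·255.38 = 114.772.
Var(X) = E[X²] − (E[X])² = 114.772 − 76.3876 = 38.3844.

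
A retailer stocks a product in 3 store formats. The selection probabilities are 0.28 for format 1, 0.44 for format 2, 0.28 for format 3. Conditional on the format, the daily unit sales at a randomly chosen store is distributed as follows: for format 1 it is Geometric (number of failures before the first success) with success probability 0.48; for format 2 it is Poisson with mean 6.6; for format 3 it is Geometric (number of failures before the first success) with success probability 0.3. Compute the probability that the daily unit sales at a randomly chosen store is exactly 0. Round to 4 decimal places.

0.2190

Conditional on each format, P(X = 0): 1: 0.48; 2: 0.00136037; 3: 0.3.
By total probability, P(X = 0) = 0.28·0.48 + 0.44·0.00136037 + 0.28·0.3 = 0.218999.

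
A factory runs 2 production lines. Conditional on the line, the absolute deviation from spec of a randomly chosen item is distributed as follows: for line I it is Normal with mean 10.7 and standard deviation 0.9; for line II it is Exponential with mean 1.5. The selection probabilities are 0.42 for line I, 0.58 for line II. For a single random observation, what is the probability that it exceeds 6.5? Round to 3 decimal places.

Conditional on each line, P(X > 6.5): I: 0.999998; II: 0.0131237.
By total probability, P(X > 6.5) = 0.42·0.999998 + 0.58·0.0131237 = 0.427611.

0.428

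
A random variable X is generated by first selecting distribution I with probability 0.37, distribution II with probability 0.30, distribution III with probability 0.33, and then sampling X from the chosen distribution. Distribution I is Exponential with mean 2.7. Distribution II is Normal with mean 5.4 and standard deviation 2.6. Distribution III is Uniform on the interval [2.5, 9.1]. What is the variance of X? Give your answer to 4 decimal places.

7.9216

Per component, I: μ=2.7, E[X²]=14.58; II: μ=5.4, E[X²]=35.92; III: μ=5.8, E[X²]=37.27.
E[X] = 0.37·2.7 + 0.3·5.4 + 0.33·5.8 = 4.533.
E[X²] = 0.37·14.58 + 0.3·35.92 + 0.33·37.27 = 28.4697.
Var(X) = E[X²] − (E[X])² = 28.4697 − 20.5481 = 7.92161.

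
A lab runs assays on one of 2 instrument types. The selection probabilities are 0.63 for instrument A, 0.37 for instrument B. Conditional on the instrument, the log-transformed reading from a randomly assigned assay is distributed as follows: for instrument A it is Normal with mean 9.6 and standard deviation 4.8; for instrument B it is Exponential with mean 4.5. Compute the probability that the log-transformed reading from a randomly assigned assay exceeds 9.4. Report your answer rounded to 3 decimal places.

0.371

Conditional on each instrument, P(X > 9.4): A: 0.516618; B: 0.123825.
By total probability, P(X > 9.4) = 0.63·0.516618 + 0.37·0.123825 = 0.371284.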